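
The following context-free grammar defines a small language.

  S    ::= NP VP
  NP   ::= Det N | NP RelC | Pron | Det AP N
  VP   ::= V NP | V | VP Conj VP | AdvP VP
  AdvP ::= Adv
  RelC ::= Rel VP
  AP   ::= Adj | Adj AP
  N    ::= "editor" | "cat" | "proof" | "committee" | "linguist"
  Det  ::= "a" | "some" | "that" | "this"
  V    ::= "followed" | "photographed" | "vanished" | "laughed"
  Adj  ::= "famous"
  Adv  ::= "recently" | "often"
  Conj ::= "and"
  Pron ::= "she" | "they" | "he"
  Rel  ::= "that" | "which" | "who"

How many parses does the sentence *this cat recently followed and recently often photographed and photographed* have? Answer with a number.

Two of the 9 distinct bracketings:
[S [NP [Det this] [N cat]] [VP [VP [AdvP [Adv recently]] [VP [V followed]]] [Conj and] [VP [VP [AdvP [Adv recently]] [VP [AdvP [Adv often]] [VP [V photographed]]]] [Conj and] [VP [V photographed]]]]]
[S [NP [Det this] [N cat]] [VP [VP [AdvP [Adv recently]] [VP [V followed]]] [Conj and] [VP [AdvP [Adv recently]] [VP [VP [AdvP [Adv often]] [VP [V photographed]]] [Conj and] [VP [V photographed]]]]]]
The trees differ in how a recursive rule is bracketed over the same span.

9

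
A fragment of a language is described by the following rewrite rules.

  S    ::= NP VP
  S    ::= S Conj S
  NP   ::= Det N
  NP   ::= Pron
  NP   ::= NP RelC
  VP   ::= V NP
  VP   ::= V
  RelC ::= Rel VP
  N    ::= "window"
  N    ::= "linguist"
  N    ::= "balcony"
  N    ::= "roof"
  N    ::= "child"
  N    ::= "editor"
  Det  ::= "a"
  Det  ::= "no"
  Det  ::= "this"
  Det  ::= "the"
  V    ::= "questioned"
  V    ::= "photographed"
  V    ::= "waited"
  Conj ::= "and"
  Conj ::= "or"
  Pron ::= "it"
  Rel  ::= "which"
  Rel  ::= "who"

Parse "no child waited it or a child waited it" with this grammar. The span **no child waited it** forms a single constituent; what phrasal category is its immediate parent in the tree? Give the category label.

S

S
  S
    NP
      Det: no
      N: child
    VP
      V: waited
      NP
        Pron: it
  Conj: or
  S
    NP
      Det: a
      N: child
    VP
      V: waited
      NP
        Pron: it
The span 'no child waited it' is the S node built by S → NP VP.
Its mother is the S built by S → S Conj S.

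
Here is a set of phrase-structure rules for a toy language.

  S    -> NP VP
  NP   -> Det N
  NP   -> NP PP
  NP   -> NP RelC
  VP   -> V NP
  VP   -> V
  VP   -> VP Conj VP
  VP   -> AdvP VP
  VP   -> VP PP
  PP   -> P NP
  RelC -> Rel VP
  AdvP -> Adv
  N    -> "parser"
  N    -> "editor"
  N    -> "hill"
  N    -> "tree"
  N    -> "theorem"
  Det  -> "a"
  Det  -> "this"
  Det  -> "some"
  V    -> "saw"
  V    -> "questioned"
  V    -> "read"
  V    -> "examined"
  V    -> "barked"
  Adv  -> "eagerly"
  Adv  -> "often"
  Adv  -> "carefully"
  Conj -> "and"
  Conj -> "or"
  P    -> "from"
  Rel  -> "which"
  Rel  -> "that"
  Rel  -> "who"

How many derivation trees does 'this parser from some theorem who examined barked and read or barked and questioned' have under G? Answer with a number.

10

Two of the 10 distinct bracketings:
[S [NP [NP [Det this] [N parser]] [PP [P from] [NP [NP [Det some] [N theorem]] [RelC [Rel who] [VP [V examined]]]]]] [VP [VP [V barked]] [Conj and] [VP [VP [V read]] [Conj or] [VP [VP [V barked]] [Conj and] [VP [V questioned]]]]]]
[S [NP [NP [Det this] [N parser]] [PP [P from] [NP [NP [Det some] [N theorem]] [RelC [Rel who] [VP [V examined]]]]]] [VP [VP [V barked]] [Conj and] [VP [VP [VP [V read]] [Conj or] [VP [V barked]]] [Conj and] [VP [V questioned]]]]]
The trees differ in how a recursive rule is bracketed over the same span.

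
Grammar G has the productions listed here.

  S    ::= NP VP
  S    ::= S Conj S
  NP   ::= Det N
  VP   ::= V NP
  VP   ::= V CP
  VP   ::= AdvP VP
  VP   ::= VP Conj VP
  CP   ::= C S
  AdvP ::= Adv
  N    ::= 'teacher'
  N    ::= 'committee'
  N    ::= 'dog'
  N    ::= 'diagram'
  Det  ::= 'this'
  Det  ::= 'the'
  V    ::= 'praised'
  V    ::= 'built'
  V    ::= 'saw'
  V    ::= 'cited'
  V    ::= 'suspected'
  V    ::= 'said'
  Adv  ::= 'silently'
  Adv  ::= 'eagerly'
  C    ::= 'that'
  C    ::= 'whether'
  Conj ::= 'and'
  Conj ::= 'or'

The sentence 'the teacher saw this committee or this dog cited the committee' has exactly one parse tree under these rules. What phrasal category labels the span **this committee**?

NP

[S [S [NP [Det the] [N teacher]] [VP [V saw] [NP [Det this] [N committee]]]] [Conj or] [S [NP [Det this] [N dog]] [VP [V cited] [NP [Det the] [N committee]]]]]
The span 'this committee' is the NP node built by NP → Det N.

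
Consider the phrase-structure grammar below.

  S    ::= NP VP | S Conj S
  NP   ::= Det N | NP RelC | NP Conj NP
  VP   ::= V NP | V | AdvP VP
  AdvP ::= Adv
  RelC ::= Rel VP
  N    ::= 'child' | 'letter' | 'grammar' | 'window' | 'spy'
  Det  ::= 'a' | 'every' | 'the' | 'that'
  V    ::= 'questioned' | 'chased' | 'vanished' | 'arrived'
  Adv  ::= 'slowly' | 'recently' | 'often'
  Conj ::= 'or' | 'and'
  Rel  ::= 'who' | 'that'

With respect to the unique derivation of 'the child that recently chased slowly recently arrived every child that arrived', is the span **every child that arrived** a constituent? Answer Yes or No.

Yes

[S [NP [NP [Det the] [N child]] [RelC [Rel that] [VP [AdvP [Adv recently]] [VP [V chased]]]]] [VP [AdvP [Adv slowly]] [VP [AdvP [Adv recently]] [VP [V arrived] [NP [NP [Det every] [N child]] [RelC [Rel that] [VP [V arrived]]]]]]]]
The words 'every child that arrived' are exhaustively dominated by a single NP node (built by NP → NP RelC), so they form a constituent.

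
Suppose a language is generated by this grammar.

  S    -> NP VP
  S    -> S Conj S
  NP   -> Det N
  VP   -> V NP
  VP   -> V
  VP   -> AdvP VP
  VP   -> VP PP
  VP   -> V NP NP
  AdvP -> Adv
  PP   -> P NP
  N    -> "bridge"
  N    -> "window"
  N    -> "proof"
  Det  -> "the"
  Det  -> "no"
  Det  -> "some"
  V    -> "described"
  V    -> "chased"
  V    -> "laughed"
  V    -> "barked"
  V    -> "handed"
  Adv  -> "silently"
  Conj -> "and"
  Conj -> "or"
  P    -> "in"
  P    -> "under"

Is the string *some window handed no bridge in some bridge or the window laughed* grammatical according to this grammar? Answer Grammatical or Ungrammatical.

Grammatical

S
  S
    NP
      Det: some
      N: window
    VP
      VP
        V: handed
        NP
          Det: no
          N: bridge
      PP
        P: in
        NP
          Det: some
          N: bridge
  Conj: or
  S
    NP
      Det: the
      N: window
    VP
      V: laughed
The bracketing above is licensed at every node by one of the given productions, with S at the root.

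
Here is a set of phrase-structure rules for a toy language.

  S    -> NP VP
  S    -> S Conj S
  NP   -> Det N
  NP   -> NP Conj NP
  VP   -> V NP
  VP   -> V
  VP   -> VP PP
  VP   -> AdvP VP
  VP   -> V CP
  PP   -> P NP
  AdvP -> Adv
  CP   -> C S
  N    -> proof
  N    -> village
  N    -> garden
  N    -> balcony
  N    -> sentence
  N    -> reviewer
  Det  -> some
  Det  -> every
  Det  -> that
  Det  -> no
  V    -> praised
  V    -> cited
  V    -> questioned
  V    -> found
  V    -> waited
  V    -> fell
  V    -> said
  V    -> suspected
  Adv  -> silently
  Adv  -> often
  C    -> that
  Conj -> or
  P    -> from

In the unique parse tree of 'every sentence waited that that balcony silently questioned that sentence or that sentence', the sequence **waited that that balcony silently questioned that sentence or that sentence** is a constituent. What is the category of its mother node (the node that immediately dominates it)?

[S [NP [Det every] [N sentence]] [VP [V waited] [CP [C that] [S [NP [Det that] [N balcony]] [VP [AdvP [Adv silently]] [VP [V questioned] [NP [NP [Det that] [N sentence]] [Conj or] [NP [Det that] [N sentence]]]]]]]]]
The span 'waited that that balcony silently questioned that sentence or that sentence' is the VP node built by VP → V CP.
Its mother is the S built by S → NP VP.

S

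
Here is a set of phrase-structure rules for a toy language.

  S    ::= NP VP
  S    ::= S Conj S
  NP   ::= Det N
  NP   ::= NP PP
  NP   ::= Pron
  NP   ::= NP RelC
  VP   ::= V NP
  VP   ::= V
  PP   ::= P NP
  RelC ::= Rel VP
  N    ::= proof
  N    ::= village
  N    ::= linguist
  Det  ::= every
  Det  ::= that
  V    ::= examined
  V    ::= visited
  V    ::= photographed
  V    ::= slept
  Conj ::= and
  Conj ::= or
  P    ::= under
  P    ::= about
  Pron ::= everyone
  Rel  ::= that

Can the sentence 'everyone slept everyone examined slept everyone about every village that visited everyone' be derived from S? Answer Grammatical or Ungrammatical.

For S → NP VP, the only prefix that parses as NP is 'everyone', but the remainder 'slept everyone examined slept everyone about every village that visited everyone' is not a VP under these rules. The alternative S rule S → S Conj S likewise has no satisfying split.

Ungrammatical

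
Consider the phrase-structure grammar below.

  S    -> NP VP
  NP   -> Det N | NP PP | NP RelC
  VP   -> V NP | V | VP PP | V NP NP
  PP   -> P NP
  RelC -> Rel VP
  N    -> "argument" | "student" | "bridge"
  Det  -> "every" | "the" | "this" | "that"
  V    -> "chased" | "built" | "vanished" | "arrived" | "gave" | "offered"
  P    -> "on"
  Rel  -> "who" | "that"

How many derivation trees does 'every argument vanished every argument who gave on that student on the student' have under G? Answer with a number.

Two of the 9 distinct bracketings:
[S [NP [Det every] [N argument]] [VP [V vanished] [NP [NP [NP [Det every] [N argument]] [RelC [Rel who] [VP [V gave]]]] [PP [P on] [NP [NP [Det that] [N student]] [PP [P on] [NP [Det the] [N student]]]]]]]]
[S [NP [Det every] [N argument]] [VP [V vanished] [NP [NP [NP [NP [Det every] [N argument]] [RelC [Rel who] [VP [V gave]]]] [PP [P on] [NP [Det that] [N student]]]] [PP [P on] [NP [Det the] [N student]]]]]]
The trees differ in how a recursive rule is bracketed over the same span.

9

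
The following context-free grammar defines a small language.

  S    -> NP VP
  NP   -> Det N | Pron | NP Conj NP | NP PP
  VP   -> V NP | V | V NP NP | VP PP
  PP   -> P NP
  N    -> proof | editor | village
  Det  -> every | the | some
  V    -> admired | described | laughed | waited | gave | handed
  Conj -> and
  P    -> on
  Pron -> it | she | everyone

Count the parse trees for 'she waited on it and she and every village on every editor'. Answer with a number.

Two of the 7 distinct bracketings:
[S [NP [Pron she]] [VP [VP [V waited]] [PP [P on] [NP [NP [Pron it]] [Conj and] [NP [NP [Pron she]] [Conj and] [NP [NP [Det every] [N village]] [PP [P on] [NP [Det every] [N editor]]]]]]]]]
[S [NP [Pron she]] [VP [VP [V waited]] [PP [P on] [NP [NP [Pron it]] [Conj and] [NP [NP [NP [Pron she]] [Conj and] [NP [Det every] [N village]]] [PP [P on] [NP [Det every] [N editor]]]]]]]]
The trees differ in how a recursive rule is bracketed over the same span.

7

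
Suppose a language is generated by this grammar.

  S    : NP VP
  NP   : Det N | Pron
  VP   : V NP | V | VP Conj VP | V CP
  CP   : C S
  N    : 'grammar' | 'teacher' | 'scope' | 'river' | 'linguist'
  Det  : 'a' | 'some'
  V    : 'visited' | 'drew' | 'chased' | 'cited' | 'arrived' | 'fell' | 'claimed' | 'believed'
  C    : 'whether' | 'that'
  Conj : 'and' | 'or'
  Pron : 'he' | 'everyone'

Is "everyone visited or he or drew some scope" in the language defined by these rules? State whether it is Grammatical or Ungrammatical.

A Conj word can never sit immediately before a Pron word in any string this grammar generates, so the substring 'or he' rules out a derivation.

Ungrammatical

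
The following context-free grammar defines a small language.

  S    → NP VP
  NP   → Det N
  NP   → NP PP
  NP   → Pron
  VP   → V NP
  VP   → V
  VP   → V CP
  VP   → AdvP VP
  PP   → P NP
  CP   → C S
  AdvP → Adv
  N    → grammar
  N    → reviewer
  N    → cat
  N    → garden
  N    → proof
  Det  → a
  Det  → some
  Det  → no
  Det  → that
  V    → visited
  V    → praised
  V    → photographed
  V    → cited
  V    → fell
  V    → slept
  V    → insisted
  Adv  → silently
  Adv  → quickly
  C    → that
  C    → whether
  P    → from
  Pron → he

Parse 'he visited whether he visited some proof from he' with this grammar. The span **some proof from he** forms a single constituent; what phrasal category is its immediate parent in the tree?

VP

S
  NP
    Pron: he
  VP
    V: visited
    CP
      C: whether
      S
        NP
          Pron: he
        VP
          V: visited
          NP
            NP
              Det: some
              N: proof
            PP
              P: from
              NP
                Pron: he
The span 'some proof from he' is the NP node built by NP → NP PP.
Its mother is the VP built by VP → V NP.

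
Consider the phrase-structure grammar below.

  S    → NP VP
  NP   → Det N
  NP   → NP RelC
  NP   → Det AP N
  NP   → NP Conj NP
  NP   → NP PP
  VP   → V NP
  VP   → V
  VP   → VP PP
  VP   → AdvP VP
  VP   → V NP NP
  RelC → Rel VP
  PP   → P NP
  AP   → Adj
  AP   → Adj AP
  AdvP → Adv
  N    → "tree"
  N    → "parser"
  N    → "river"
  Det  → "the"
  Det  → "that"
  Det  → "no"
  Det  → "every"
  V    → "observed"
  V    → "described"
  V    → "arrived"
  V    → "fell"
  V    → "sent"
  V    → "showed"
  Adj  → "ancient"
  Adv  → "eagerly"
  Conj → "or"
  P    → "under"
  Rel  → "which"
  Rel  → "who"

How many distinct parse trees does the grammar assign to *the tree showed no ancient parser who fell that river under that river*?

6

Two of the 6 distinct bracketings:
[S [NP [Det the] [N tree]] [VP [V showed] [NP [NP [Det no] [AP [Adj ancient]] [N parser]] [RelC [Rel who] [VP [V fell] [NP [NP [Det that] [N river]] [PP [P under] [NP [Det that] [N river]]]]]]]]]
[S [NP [Det the] [N tree]] [VP [V showed] [NP [NP [Det no] [AP [Adj ancient]] [N parser]] [RelC [Rel who] [VP [VP [V fell] [NP [Det that] [N river]]] [PP [P under] [NP [Det that] [N river]]]]]]]]
The difference turns on whether NP → NP PP is used at the relevant span, versus an alternative expansion of NP.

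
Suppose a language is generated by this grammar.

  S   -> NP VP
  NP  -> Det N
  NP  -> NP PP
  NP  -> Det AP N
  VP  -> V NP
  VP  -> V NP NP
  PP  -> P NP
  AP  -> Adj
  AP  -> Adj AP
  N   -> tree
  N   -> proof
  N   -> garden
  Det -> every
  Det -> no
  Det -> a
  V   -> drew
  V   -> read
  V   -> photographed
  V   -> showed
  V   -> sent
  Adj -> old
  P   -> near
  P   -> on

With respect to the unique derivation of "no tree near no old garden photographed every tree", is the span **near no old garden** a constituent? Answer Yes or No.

[S [NP [NP [Det no] [N tree]] [PP [P near] [NP [Det no] [AP [Adj old]] [N garden]]]] [VP [V photographed] [NP [Det every] [N tree]]]]
The words 'near no old garden' are exhaustively dominated by a single PP node (built by PP → P NP), so they form a constituent.

Yes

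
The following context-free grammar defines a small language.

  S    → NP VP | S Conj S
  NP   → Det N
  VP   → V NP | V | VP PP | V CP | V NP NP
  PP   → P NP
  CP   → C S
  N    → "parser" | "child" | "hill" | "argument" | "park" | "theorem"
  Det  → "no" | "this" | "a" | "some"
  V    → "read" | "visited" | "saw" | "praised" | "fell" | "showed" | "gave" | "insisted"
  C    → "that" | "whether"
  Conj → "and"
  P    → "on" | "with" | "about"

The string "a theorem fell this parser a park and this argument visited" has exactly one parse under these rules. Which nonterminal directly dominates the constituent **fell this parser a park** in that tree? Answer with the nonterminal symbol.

S

S
  S
    NP
      Det: a
      N: theorem
    VP
      V: fell
      NP
        Det: this
        N: parser
      NP
        Det: a
        N: park
  Conj: and
  S
    NP
      Det: this
      N: argument
    VP
      V: visited
The span 'fell this parser a park' is the VP node built by VP → V NP NP.
Its mother is the S built by S → NP VP.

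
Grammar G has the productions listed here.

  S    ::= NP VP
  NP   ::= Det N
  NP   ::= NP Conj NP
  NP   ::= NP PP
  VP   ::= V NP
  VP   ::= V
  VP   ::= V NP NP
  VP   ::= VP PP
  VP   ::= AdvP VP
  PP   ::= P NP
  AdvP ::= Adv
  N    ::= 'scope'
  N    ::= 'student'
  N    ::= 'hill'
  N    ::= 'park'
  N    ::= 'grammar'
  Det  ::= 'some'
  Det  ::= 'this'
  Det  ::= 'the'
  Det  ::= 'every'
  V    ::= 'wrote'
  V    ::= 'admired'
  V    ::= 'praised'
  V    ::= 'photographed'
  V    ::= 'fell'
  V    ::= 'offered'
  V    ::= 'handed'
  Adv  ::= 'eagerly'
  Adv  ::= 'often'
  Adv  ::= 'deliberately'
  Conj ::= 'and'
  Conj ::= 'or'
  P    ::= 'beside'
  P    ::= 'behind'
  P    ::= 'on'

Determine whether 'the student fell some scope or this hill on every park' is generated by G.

S
  NP
    Det: the
    N: student
  VP
    V: fell
    NP
      NP
        Det: some
        N: scope
      Conj: or
      NP
        NP
          Det: this
          N: hill
        PP
          P: on
          NP
            Det: every
            N: park
Every word is introduced by a lexical rule and the phrasal rules combine the resulting categories into a single S.

Grammatical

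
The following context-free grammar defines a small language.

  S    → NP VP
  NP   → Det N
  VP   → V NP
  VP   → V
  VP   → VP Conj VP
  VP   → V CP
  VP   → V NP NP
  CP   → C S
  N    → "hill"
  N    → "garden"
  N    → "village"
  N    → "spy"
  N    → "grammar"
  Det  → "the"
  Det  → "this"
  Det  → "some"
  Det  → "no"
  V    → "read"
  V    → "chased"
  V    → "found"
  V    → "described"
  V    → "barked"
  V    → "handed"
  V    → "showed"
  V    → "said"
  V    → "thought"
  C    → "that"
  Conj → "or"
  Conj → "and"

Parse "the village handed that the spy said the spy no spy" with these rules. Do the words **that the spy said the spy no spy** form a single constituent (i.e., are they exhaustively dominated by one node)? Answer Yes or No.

[S [NP [Det the] [N village]] [VP [V handed] [CP [C that] [S [NP [Det the] [N spy]] [VP [V said] [NP [Det the] [N spy]] [NP [Det no] [N spy]]]]]]]
The words 'that the spy said the spy no spy' are exhaustively dominated by a single CP node (built by CP → C S), so they form a constituent.

Yes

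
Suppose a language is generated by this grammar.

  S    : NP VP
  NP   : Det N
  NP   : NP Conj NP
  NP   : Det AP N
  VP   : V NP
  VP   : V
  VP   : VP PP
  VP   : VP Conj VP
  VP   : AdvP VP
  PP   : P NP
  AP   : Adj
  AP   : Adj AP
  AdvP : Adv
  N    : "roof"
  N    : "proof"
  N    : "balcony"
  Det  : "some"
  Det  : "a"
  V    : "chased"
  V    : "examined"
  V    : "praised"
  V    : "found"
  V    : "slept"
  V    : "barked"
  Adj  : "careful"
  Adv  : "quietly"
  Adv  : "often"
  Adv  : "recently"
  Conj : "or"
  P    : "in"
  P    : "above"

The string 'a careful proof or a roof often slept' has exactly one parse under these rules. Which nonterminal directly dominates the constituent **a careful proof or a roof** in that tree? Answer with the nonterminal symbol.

S

[S [NP [NP [Det a] [AP [Adj careful]] [N proof]] [Conj or] [NP [Det a] [N roof]]] [VP [AdvP [Adv often]] [VP [V slept]]]]
The span 'a careful proof or a roof' is the NP node built by NP → NP Conj NP.
Its mother is the S built by S → NP VP.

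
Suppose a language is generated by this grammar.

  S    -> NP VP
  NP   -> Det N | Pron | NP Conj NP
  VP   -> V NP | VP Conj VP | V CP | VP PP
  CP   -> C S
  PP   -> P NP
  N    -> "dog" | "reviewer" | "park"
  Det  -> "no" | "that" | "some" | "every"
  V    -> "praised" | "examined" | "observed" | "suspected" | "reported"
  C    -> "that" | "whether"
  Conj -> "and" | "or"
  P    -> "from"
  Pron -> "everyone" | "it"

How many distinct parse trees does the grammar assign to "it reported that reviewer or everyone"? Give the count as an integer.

1

[S [NP [Pron it]] [VP [V reported] [NP [NP [Det that] [N reviewer]] [Conj or] [NP [Pron everyone]]]]]
No rule offers an alternative attachment or grouping for any span, so this is the only derivation.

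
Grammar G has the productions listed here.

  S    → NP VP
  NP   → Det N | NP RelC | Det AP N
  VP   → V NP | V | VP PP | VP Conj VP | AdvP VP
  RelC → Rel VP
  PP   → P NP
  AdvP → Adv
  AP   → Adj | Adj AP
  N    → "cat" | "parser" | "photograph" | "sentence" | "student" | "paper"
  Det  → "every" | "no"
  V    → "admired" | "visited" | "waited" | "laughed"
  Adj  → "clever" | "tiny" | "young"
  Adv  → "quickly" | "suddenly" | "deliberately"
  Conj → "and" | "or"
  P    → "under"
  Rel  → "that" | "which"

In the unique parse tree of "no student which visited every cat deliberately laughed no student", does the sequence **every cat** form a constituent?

Yes

[S [NP [NP [Det no] [N student]] [RelC [Rel which] [VP [V visited] [NP [Det every] [N cat]]]]] [VP [AdvP [Adv deliberately]] [VP [V laughed] [NP [Det no] [N student]]]]]
The words 'every cat' are exhaustively dominated by a single NP node (built by NP → Det N), so they form a constituent.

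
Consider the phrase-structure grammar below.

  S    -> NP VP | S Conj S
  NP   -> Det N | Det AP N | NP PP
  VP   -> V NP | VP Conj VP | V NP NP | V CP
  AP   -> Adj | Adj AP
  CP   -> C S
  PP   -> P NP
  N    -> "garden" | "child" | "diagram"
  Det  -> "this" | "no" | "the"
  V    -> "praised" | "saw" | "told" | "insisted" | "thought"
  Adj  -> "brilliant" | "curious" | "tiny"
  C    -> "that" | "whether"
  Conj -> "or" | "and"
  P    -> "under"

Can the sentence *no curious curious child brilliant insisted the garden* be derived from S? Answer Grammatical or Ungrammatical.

Ungrammatical

An N word can never sit immediately before an Adj word in any string this grammar generates, so the substring 'child brilliant' rules out a derivation.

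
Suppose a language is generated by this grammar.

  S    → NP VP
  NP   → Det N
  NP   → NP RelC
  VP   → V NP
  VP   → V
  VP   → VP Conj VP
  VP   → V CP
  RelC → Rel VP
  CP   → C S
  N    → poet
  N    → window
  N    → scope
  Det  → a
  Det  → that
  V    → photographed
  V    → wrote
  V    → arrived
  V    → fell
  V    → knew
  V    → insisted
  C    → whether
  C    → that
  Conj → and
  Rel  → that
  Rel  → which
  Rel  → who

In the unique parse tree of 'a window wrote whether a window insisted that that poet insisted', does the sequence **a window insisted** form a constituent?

No

[S [NP [Det a] [N window]] [VP [V wrote] [CP [C whether] [S [NP [Det a] [N window]] [VP [V insisted] [CP [C that] [S [NP [Det that] [N poet]] [VP [V insisted]]]]]]]]]
The smallest constituent containing 'a window insisted' is the S spanning 'a window insisted that that poet insisted'; no single node in the tree dominates exactly the given words.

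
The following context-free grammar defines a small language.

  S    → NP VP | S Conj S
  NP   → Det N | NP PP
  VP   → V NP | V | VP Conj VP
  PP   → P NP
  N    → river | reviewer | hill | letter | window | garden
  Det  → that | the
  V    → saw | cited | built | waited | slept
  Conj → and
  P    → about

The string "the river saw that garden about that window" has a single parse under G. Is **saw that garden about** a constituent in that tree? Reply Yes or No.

No

[S [NP [Det the] [N river]] [VP [V saw] [NP [NP [Det that] [N garden]] [PP [P about] [NP [Det that] [N window]]]]]]
The smallest constituent containing 'saw that garden about' is the VP spanning 'saw that garden about that window'; no single node in the tree dominates exactly the given words.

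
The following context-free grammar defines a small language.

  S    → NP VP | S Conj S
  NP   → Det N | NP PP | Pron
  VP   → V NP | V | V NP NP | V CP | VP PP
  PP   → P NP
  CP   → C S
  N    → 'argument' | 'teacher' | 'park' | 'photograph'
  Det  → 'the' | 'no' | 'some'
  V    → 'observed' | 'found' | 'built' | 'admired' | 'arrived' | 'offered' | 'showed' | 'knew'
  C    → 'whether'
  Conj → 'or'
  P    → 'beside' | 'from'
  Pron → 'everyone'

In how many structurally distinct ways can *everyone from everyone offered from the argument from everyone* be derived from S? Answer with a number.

2

The two bracketings:
[S [NP [NP [Pron everyone]] [PP [P from] [NP [Pron everyone]]]] [VP [VP [V offered]] [PP [P from] [NP [NP [Det the] [N argument]] [PP [P from] [NP [Pron everyone]]]]]]]
[S [NP [NP [Pron everyone]] [PP [P from] [NP [Pron everyone]]]] [VP [VP [VP [V offered]] [PP [P from] [NP [Det the] [N argument]]]] [PP [P from] [NP [Pron everyone]]]]]
The trees differ in how a recursive rule is bracketed over the same span.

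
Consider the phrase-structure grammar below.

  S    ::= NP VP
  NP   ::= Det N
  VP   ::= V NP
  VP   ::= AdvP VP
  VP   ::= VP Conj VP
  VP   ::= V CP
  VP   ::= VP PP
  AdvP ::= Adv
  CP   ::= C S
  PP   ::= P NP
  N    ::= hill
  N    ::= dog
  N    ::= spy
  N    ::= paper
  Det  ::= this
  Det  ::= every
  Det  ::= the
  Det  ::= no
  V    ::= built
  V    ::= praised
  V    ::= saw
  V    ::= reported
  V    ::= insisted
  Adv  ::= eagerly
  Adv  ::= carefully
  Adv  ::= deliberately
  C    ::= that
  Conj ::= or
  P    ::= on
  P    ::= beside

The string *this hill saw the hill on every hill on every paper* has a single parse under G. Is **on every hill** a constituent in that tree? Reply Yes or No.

Yes

[S [NP [Det this] [N hill]] [VP [VP [VP [V saw] [NP [Det the] [N hill]]] [PP [P on] [NP [Det every] [N hill]]]] [PP [P on] [NP [Det every] [N paper]]]]]
The words 'on every hill' are exhaustively dominated by a single PP node (built by PP → P NP), so they form a constituent.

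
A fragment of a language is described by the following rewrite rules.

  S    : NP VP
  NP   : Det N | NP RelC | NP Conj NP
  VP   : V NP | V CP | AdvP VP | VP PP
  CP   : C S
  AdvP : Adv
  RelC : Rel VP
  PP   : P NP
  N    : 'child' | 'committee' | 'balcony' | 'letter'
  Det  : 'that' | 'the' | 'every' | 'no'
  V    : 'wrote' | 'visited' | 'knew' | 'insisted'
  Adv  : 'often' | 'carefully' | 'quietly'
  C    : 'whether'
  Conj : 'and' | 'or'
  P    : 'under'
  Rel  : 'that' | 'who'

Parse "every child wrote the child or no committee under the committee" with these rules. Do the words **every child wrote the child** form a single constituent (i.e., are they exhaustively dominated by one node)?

No

[S [NP [Det every] [N child]] [VP [VP [V wrote] [NP [NP [Det the] [N child]] [Conj or] [NP [Det no] [N committee]]]] [PP [P under] [NP [Det the] [N committee]]]]]
The smallest constituent containing 'every child wrote the child' is the S spanning 'every child wrote the child or no committee under the committee'; no single node in the tree dominates exactly the given words.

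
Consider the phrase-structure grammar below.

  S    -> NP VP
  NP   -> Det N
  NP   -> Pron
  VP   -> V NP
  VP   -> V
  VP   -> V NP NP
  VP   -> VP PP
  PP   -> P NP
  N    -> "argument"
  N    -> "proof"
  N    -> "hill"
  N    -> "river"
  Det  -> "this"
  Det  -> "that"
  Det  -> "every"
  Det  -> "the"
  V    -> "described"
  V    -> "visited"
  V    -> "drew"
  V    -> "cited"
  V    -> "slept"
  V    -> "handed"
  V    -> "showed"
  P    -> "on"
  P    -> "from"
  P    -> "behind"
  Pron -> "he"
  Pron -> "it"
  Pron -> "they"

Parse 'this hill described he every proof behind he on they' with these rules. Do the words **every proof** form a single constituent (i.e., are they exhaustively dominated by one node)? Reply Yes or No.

[S [NP [Det this] [N hill]] [VP [VP [VP [V described] [NP [Pron he]] [NP [Det every] [N proof]]] [PP [P behind] [NP [Pron he]]]] [PP [P on] [NP [Pron they]]]]]
The words 'every proof' are exhaustively dominated by a single NP node (built by NP → Det N), so they form a constituent.

Yes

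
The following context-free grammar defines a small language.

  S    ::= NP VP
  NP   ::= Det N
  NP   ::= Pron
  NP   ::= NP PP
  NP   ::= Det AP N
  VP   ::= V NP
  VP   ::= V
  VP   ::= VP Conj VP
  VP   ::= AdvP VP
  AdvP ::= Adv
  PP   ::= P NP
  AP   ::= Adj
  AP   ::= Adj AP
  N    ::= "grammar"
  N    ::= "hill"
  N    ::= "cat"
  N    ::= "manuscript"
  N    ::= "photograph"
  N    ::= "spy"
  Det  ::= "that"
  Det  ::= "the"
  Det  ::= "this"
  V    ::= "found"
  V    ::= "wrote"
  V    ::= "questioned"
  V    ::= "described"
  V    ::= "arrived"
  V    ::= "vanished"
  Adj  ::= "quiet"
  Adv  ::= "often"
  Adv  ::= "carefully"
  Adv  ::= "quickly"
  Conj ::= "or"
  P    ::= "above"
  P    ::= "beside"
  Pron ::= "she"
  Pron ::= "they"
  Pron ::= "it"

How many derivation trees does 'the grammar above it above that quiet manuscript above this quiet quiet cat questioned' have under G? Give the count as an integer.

Two of the 5 distinct bracketings:
[S [NP [NP [Det the] [N grammar]] [PP [P above] [NP [NP [Pron it]] [PP [P above] [NP [NP [Det that] [AP [Adj quiet]] [N manuscript]] [PP [P above] [NP [Det this] [AP [Adj quiet] [AP [Adj quiet]]] [N cat]]]]]]]] [VP [V questioned]]]
[S [NP [NP [Det the] [N grammar]] [PP [P above] [NP [NP [NP [Pron it]] [PP [P above] [NP [Det that] [AP [Adj quiet]] [N manuscript]]]] [PP [P above] [NP [Det this] [AP [Adj quiet] [AP [Adj quiet]]] [N cat]]]]]] [VP [V questioned]]]
The trees differ in how a recursive rule is bracketed over the same span.

5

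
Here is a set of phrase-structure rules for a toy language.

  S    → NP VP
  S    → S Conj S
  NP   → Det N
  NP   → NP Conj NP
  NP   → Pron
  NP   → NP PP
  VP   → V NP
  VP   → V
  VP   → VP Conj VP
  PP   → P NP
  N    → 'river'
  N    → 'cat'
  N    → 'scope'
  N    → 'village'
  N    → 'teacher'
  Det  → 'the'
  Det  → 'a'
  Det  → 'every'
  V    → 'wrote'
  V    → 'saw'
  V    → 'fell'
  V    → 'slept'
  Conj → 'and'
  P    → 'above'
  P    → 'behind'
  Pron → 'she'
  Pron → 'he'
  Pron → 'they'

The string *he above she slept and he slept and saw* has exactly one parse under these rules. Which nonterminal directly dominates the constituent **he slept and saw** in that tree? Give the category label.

S

S
  S
    NP
      NP
        Pron: he
      PP
        P: above
        NP
          Pron: she
    VP
      V: slept
  Conj: and
  S
    NP
      Pron: he
    VP
      VP
        V: slept
      Conj: and
      VP
        V: saw
The span 'he slept and saw' is the S node built by S → NP VP.
Its mother is the S built by S → S Conj S.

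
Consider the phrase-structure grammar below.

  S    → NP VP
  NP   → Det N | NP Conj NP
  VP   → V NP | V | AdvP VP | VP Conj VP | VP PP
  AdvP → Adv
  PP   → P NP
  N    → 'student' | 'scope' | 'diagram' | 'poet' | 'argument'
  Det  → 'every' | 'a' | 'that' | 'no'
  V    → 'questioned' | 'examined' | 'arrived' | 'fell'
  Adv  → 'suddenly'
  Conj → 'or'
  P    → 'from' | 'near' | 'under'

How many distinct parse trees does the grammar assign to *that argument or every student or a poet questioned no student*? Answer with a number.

2

The two bracketings:
[S [NP [NP [Det that] [N argument]] [Conj or] [NP [NP [Det every] [N student]] [Conj or] [NP [Det a] [N poet]]]] [VP [V questioned] [NP [Det no] [N student]]]]
[S [NP [NP [NP [Det that] [N argument]] [Conj or] [NP [Det every] [N student]]] [Conj or] [NP [Det a] [N poet]]] [VP [V questioned] [NP [Det no] [N student]]]]
The trees differ in how a recursive rule is bracketed over the same span.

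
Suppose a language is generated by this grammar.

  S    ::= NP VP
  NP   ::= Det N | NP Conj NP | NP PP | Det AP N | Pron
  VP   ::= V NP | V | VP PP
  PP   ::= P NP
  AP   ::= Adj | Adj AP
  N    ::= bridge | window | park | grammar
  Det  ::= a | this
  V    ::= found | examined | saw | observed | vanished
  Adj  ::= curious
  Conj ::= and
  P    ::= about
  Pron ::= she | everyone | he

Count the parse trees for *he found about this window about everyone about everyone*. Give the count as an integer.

5

Two of the 5 distinct bracketings:
[S [NP [Pron he]] [VP [VP [V found]] [PP [P about] [NP [NP [Det this] [N window]] [PP [P about] [NP [NP [Pron everyone]] [PP [P about] [NP [Pron everyone]]]]]]]]]
[S [NP [Pron he]] [VP [VP [V found]] [PP [P about] [NP [NP [NP [Det this] [N window]] [PP [P about] [NP [Pron everyone]]]] [PP [P about] [NP [Pron everyone]]]]]]]
The trees differ in how a recursive rule is bracketed over the same span.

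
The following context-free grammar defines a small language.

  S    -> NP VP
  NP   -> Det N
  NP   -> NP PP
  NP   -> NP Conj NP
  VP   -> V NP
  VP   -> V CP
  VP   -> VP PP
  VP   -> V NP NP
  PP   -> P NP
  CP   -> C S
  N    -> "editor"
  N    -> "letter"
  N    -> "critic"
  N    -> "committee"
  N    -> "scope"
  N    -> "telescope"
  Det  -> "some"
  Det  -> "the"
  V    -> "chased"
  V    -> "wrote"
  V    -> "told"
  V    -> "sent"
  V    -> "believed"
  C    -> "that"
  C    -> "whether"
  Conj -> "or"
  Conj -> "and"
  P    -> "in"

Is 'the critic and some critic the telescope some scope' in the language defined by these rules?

For S → NP VP, every NP-prefix leaves a non-VP remainder: after 'the critic' the remainder is not a VP; after 'the critic and some critic' the remainder is not a VP.

Ungrammatical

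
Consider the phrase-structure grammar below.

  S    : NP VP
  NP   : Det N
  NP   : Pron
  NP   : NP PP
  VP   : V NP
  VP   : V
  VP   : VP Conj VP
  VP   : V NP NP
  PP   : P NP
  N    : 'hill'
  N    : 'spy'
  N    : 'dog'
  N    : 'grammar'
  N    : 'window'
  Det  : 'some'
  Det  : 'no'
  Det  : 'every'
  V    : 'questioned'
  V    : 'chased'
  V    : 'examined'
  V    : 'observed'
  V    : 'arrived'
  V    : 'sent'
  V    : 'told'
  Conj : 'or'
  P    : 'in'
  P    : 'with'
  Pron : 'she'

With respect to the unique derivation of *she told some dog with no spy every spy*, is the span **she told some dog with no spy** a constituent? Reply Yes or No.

No

[S [NP [Pron she]] [VP [V told] [NP [NP [Det some] [N dog]] [PP [P with] [NP [Det no] [N spy]]]] [NP [Det every] [N spy]]]]
The smallest constituent containing 'she told some dog with no spy' is the S spanning 'she told some dog with no spy every spy'; no single node in the tree dominates exactly the given words.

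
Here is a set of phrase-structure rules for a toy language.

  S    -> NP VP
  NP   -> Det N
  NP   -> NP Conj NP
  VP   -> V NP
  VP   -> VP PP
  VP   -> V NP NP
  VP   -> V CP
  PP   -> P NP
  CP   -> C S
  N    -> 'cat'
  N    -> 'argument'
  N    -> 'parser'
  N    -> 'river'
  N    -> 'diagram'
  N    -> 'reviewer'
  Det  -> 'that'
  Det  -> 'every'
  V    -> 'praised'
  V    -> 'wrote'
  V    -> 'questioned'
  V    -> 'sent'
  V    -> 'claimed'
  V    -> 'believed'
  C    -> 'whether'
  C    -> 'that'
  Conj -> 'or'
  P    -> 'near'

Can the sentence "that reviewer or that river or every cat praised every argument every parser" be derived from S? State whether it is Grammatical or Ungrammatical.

Grammatical

S
  NP
    NP
      Det: that
      N: reviewer
    Conj: or
    NP
      NP
        Det: that
        N: river
      Conj: or
      NP
        Det: every
        N: cat
  VP
    V: praised
    NP
      Det: every
      N: argument
    NP
      Det: every
      N: parser
Each bracket corresponds to one application of a listed rule, so the string is derivable from S.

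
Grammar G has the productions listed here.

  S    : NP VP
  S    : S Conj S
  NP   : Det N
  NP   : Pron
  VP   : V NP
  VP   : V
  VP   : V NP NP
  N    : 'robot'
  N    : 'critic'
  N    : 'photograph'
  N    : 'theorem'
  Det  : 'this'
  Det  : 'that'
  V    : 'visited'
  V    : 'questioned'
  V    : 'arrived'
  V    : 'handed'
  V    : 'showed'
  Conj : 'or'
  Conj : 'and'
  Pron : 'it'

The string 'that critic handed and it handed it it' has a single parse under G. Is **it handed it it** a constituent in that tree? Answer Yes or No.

[S [S [NP [Det that] [N critic]] [VP [V handed]]] [Conj and] [S [NP [Pron it]] [VP [V handed] [NP [Pron it]] [NP [Pron it]]]]]
The words 'it handed it it' are exhaustively dominated by a single S node (built by S → NP VP), so they form a constituent.

Yes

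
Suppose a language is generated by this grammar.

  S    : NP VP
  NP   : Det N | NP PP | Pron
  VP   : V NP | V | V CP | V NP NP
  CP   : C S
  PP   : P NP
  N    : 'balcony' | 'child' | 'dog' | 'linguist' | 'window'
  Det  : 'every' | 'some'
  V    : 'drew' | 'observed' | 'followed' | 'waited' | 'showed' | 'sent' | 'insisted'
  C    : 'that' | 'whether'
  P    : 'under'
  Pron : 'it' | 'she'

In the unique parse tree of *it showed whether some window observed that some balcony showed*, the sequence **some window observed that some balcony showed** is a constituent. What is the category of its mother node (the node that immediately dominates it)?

[S [NP [Pron it]] [VP [V showed] [CP [C whether] [S [NP [Det some] [N window]] [VP [V observed] [CP [C that] [S [NP [Det some] [N balcony]] [VP [V showed]]]]]]]]]
The span 'some window observed that some balcony showed' is the S node built by S → NP VP.
Its mother is the CP built by CP → C S.

CP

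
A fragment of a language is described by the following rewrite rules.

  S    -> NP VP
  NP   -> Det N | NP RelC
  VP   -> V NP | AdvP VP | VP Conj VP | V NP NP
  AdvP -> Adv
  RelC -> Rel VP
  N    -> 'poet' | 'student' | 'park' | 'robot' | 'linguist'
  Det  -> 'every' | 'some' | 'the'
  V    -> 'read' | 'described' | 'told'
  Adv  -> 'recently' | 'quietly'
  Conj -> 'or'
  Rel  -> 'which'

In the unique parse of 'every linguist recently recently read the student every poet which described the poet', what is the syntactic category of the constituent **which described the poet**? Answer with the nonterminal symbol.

S
  NP
    Det: every
    N: linguist
  VP
    AdvP
      Adv: recently
    VP
      AdvP
        Adv: recently
      VP
        V: read
        NP
          Det: the
          N: student
        NP
          NP
            Det: every
            N: poet
          RelC
            Rel: which
            VP
              V: described
              NP
                Det: the
                N: poet
The span 'which described the poet' is the RelC node built by RelC → Rel VP.

RelC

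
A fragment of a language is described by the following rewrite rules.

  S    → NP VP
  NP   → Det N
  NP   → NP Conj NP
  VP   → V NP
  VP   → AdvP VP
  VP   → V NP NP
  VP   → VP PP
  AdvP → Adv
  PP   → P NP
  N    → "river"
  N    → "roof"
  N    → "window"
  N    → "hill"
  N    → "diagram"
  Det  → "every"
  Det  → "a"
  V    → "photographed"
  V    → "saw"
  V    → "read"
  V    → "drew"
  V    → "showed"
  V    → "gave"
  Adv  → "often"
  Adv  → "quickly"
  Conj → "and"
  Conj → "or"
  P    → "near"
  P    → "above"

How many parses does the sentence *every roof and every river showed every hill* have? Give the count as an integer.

1

[S [NP [NP [Det every] [N roof]] [Conj and] [NP [Det every] [N river]]] [VP [V showed] [NP [Det every] [N hill]]]]
No rule offers an alternative attachment or grouping for any span, so this is the only derivation.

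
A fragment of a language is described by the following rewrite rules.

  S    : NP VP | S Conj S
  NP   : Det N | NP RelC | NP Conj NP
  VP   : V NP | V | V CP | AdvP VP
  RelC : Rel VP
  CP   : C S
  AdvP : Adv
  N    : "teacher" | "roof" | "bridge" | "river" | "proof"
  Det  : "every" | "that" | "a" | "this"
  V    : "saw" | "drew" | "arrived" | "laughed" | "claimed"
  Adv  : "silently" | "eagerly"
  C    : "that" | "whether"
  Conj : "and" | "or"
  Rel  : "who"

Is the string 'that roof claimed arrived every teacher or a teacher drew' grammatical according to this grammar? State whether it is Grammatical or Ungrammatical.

Ungrammatical

For S → NP VP, the only prefix that parses as NP is 'that roof', but the remainder 'claimed arrived every teacher or a teacher drew' is not a VP under these rules. The alternative S rule S → S Conj S likewise has no satisfying split.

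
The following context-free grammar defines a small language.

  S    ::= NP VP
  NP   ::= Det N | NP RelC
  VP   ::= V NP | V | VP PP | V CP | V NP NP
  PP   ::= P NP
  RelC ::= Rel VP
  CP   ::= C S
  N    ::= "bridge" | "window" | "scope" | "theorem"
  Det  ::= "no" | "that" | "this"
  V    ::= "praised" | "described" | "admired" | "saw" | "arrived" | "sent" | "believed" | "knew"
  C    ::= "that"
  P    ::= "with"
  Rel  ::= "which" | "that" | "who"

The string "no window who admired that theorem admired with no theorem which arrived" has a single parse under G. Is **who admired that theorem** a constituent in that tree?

[S [NP [NP [Det no] [N window]] [RelC [Rel who] [VP [V admired] [NP [Det that] [N theorem]]]]] [VP [VP [V admired]] [PP [P with] [NP [NP [Det no] [N theorem]] [RelC [Rel which] [VP [V arrived]]]]]]]
The words 'who admired that theorem' are exhaustively dominated by a single RelC node (built by RelC → Rel VP), so they form a constituent.

Yes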